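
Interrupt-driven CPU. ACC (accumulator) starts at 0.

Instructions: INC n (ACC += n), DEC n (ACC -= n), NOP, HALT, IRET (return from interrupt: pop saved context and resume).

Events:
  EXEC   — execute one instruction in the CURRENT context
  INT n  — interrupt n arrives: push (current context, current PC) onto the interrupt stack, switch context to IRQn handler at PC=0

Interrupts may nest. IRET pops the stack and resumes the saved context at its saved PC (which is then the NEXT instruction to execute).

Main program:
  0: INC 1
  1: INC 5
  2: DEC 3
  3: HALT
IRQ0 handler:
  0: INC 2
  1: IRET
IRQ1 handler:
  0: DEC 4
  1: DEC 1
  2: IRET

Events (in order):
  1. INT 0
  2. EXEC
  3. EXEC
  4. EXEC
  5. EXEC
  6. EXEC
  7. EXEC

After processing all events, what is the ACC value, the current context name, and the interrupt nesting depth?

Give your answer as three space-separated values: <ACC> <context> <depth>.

Answer: 5 MAIN 0

Derivation:
Event 1 (INT 0): INT 0 arrives: push (MAIN, PC=0), enter IRQ0 at PC=0 (depth now 1)
Event 2 (EXEC): [IRQ0] PC=0: INC 2 -> ACC=2
Event 3 (EXEC): [IRQ0] PC=1: IRET -> resume MAIN at PC=0 (depth now 0)
Event 4 (EXEC): [MAIN] PC=0: INC 1 -> ACC=3
Event 5 (EXEC): [MAIN] PC=1: INC 5 -> ACC=8
Event 6 (EXEC): [MAIN] PC=2: DEC 3 -> ACC=5
Event 7 (EXEC): [MAIN] PC=3: HALT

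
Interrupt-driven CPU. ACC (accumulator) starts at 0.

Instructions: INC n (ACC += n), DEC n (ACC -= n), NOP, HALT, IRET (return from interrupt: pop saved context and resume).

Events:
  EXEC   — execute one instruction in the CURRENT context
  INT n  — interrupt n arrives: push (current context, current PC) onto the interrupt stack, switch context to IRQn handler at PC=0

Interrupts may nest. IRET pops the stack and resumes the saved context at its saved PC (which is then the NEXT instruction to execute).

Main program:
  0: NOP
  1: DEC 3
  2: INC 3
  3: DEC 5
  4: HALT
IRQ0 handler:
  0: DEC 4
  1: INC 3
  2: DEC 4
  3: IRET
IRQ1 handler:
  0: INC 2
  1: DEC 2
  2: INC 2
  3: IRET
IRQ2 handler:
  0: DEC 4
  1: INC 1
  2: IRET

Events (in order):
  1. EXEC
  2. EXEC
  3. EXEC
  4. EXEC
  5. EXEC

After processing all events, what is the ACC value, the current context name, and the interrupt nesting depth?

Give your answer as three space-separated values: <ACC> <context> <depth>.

Answer: -5 MAIN 0

Derivation:
Event 1 (EXEC): [MAIN] PC=0: NOP
Event 2 (EXEC): [MAIN] PC=1: DEC 3 -> ACC=-3
Event 3 (EXEC): [MAIN] PC=2: INC 3 -> ACC=0
Event 4 (EXEC): [MAIN] PC=3: DEC 5 -> ACC=-5
Event 5 (EXEC): [MAIN] PC=4: HALT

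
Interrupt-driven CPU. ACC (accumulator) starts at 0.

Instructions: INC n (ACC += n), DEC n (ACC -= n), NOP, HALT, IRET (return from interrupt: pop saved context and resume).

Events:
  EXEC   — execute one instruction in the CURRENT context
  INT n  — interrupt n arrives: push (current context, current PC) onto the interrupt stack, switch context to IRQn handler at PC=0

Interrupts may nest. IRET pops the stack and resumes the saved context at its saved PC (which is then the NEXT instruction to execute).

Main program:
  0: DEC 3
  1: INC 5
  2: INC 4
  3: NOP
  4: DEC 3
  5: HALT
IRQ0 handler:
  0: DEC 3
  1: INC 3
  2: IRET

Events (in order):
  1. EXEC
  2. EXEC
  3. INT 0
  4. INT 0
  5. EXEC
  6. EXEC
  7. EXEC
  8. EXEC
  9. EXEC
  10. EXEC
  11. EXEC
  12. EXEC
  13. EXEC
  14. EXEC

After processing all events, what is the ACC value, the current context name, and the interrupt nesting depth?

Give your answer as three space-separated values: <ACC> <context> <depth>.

Answer: 3 MAIN 0

Derivation:
Event 1 (EXEC): [MAIN] PC=0: DEC 3 -> ACC=-3
Event 2 (EXEC): [MAIN] PC=1: INC 5 -> ACC=2
Event 3 (INT 0): INT 0 arrives: push (MAIN, PC=2), enter IRQ0 at PC=0 (depth now 1)
Event 4 (INT 0): INT 0 arrives: push (IRQ0, PC=0), enter IRQ0 at PC=0 (depth now 2)
Event 5 (EXEC): [IRQ0] PC=0: DEC 3 -> ACC=-1
Event 6 (EXEC): [IRQ0] PC=1: INC 3 -> ACC=2
Event 7 (EXEC): [IRQ0] PC=2: IRET -> resume IRQ0 at PC=0 (depth now 1)
Event 8 (EXEC): [IRQ0] PC=0: DEC 3 -> ACC=-1
Event 9 (EXEC): [IRQ0] PC=1: INC 3 -> ACC=2
Event 10 (EXEC): [IRQ0] PC=2: IRET -> resume MAIN at PC=2 (depth now 0)
Event 11 (EXEC): [MAIN] PC=2: INC 4 -> ACC=6
Event 12 (EXEC): [MAIN] PC=3: NOP
Event 13 (EXEC): [MAIN] PC=4: DEC 3 -> ACC=3
Event 14 (EXEC): [MAIN] PC=5: HALT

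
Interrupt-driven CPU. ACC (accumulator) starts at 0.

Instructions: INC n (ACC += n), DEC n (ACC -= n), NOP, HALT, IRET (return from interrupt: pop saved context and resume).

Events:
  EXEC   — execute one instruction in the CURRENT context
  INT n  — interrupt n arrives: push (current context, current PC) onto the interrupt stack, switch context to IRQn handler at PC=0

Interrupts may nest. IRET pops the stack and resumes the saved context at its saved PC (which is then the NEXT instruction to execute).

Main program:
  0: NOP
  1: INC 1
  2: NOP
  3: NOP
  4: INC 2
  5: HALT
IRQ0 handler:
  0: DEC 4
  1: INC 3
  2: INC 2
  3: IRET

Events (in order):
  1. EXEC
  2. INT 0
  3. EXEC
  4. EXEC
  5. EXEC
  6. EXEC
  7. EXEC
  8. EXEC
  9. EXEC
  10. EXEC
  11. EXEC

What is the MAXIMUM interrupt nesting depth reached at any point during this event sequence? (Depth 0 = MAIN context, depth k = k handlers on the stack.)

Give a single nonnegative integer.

Event 1 (EXEC): [MAIN] PC=0: NOP [depth=0]
Event 2 (INT 0): INT 0 arrives: push (MAIN, PC=1), enter IRQ0 at PC=0 (depth now 1) [depth=1]
Event 3 (EXEC): [IRQ0] PC=0: DEC 4 -> ACC=-4 [depth=1]
Event 4 (EXEC): [IRQ0] PC=1: INC 3 -> ACC=-1 [depth=1]
Event 5 (EXEC): [IRQ0] PC=2: INC 2 -> ACC=1 [depth=1]
Event 6 (EXEC): [IRQ0] PC=3: IRET -> resume MAIN at PC=1 (depth now 0) [depth=0]
Event 7 (EXEC): [MAIN] PC=1: INC 1 -> ACC=2 [depth=0]
Event 8 (EXEC): [MAIN] PC=2: NOP [depth=0]
Event 9 (EXEC): [MAIN] PC=3: NOP [depth=0]
Event 10 (EXEC): [MAIN] PC=4: INC 2 -> ACC=4 [depth=0]
Event 11 (EXEC): [MAIN] PC=5: HALT [depth=0]
Max depth observed: 1

Answer: 1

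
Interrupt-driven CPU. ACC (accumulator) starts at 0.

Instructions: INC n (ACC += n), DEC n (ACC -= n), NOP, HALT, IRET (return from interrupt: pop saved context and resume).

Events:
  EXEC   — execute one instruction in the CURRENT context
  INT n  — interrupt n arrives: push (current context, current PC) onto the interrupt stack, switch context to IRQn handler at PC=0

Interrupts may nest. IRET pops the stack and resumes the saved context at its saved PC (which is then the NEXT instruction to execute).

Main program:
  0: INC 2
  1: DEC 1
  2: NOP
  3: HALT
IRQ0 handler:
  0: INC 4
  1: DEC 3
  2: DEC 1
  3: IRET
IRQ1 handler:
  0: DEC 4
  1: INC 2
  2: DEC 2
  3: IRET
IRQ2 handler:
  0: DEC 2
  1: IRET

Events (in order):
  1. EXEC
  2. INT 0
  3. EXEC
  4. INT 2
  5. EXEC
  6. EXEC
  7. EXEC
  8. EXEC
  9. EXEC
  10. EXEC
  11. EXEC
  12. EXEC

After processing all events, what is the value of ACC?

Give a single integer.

Event 1 (EXEC): [MAIN] PC=0: INC 2 -> ACC=2
Event 2 (INT 0): INT 0 arrives: push (MAIN, PC=1), enter IRQ0 at PC=0 (depth now 1)
Event 3 (EXEC): [IRQ0] PC=0: INC 4 -> ACC=6
Event 4 (INT 2): INT 2 arrives: push (IRQ0, PC=1), enter IRQ2 at PC=0 (depth now 2)
Event 5 (EXEC): [IRQ2] PC=0: DEC 2 -> ACC=4
Event 6 (EXEC): [IRQ2] PC=1: IRET -> resume IRQ0 at PC=1 (depth now 1)
Event 7 (EXEC): [IRQ0] PC=1: DEC 3 -> ACC=1
Event 8 (EXEC): [IRQ0] PC=2: DEC 1 -> ACC=0
Event 9 (EXEC): [IRQ0] PC=3: IRET -> resume MAIN at PC=1 (depth now 0)
Event 10 (EXEC): [MAIN] PC=1: DEC 1 -> ACC=-1
Event 11 (EXEC): [MAIN] PC=2: NOP
Event 12 (EXEC): [MAIN] PC=3: HALT

Answer: -1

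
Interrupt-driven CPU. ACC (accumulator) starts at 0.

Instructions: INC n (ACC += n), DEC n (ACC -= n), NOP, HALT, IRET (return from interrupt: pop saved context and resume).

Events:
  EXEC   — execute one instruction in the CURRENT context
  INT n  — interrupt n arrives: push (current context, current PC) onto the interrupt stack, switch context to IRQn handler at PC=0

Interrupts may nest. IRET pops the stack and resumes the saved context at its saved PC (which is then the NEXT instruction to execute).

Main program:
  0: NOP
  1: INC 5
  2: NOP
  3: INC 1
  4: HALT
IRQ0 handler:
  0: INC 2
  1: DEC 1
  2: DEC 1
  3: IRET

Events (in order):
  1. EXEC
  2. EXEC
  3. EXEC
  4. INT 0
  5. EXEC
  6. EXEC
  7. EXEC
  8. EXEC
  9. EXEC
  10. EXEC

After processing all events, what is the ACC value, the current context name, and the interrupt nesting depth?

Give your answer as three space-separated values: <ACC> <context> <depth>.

Answer: 6 MAIN 0

Derivation:
Event 1 (EXEC): [MAIN] PC=0: NOP
Event 2 (EXEC): [MAIN] PC=1: INC 5 -> ACC=5
Event 3 (EXEC): [MAIN] PC=2: NOP
Event 4 (INT 0): INT 0 arrives: push (MAIN, PC=3), enter IRQ0 at PC=0 (depth now 1)
Event 5 (EXEC): [IRQ0] PC=0: INC 2 -> ACC=7
Event 6 (EXEC): [IRQ0] PC=1: DEC 1 -> ACC=6
Event 7 (EXEC): [IRQ0] PC=2: DEC 1 -> ACC=5
Event 8 (EXEC): [IRQ0] PC=3: IRET -> resume MAIN at PC=3 (depth now 0)
Event 9 (EXEC): [MAIN] PC=3: INC 1 -> ACC=6
Event 10 (EXEC): [MAIN] PC=4: HALT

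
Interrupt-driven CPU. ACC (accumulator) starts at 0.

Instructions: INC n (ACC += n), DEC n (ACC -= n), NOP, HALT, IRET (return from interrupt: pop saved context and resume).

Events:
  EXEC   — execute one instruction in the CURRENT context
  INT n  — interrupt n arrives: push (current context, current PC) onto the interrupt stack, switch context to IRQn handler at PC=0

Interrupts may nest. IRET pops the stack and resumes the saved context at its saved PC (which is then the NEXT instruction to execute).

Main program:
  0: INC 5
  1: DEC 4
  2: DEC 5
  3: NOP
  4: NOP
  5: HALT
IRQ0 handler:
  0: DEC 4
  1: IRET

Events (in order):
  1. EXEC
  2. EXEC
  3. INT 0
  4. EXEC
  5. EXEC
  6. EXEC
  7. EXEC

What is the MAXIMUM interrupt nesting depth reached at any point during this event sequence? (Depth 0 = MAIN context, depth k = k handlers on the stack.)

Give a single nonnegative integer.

Answer: 1

Derivation:
Event 1 (EXEC): [MAIN] PC=0: INC 5 -> ACC=5 [depth=0]
Event 2 (EXEC): [MAIN] PC=1: DEC 4 -> ACC=1 [depth=0]
Event 3 (INT 0): INT 0 arrives: push (MAIN, PC=2), enter IRQ0 at PC=0 (depth now 1) [depth=1]
Event 4 (EXEC): [IRQ0] PC=0: DEC 4 -> ACC=-3 [depth=1]
Event 5 (EXEC): [IRQ0] PC=1: IRET -> resume MAIN at PC=2 (depth now 0) [depth=0]
Event 6 (EXEC): [MAIN] PC=2: DEC 5 -> ACC=-8 [depth=0]
Event 7 (EXEC): [MAIN] PC=3: NOP [depth=0]
Max depth observed: 1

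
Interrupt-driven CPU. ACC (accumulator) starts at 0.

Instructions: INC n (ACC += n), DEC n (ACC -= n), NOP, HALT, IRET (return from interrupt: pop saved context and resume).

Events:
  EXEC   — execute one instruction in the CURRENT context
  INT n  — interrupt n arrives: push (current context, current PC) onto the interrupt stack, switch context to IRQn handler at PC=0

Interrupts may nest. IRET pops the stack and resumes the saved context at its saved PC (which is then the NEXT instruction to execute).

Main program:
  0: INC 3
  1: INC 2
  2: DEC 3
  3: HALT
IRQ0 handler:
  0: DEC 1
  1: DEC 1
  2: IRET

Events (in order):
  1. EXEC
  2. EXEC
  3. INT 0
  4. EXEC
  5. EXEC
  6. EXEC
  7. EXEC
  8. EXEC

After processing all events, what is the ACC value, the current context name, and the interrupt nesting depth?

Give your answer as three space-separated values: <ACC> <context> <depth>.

Answer: 0 MAIN 0

Derivation:
Event 1 (EXEC): [MAIN] PC=0: INC 3 -> ACC=3
Event 2 (EXEC): [MAIN] PC=1: INC 2 -> ACC=5
Event 3 (INT 0): INT 0 arrives: push (MAIN, PC=2), enter IRQ0 at PC=0 (depth now 1)
Event 4 (EXEC): [IRQ0] PC=0: DEC 1 -> ACC=4
Event 5 (EXEC): [IRQ0] PC=1: DEC 1 -> ACC=3
Event 6 (EXEC): [IRQ0] PC=2: IRET -> resume MAIN at PC=2 (depth now 0)
Event 7 (EXEC): [MAIN] PC=2: DEC 3 -> ACC=0
Event 8 (EXEC): [MAIN] PC=3: HALT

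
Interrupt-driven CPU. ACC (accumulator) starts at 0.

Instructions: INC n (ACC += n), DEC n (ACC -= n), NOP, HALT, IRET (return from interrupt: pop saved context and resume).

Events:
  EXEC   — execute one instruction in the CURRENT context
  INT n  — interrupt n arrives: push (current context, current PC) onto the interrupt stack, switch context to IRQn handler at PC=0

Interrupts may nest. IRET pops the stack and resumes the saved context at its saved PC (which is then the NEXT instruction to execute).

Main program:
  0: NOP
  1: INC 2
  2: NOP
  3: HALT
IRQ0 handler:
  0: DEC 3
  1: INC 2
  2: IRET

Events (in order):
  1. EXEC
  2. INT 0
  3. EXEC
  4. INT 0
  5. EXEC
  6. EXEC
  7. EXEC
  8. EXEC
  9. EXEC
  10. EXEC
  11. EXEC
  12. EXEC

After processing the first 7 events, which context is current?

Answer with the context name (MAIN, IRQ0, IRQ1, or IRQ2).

Event 1 (EXEC): [MAIN] PC=0: NOP
Event 2 (INT 0): INT 0 arrives: push (MAIN, PC=1), enter IRQ0 at PC=0 (depth now 1)
Event 3 (EXEC): [IRQ0] PC=0: DEC 3 -> ACC=-3
Event 4 (INT 0): INT 0 arrives: push (IRQ0, PC=1), enter IRQ0 at PC=0 (depth now 2)
Event 5 (EXEC): [IRQ0] PC=0: DEC 3 -> ACC=-6
Event 6 (EXEC): [IRQ0] PC=1: INC 2 -> ACC=-4
Event 7 (EXEC): [IRQ0] PC=2: IRET -> resume IRQ0 at PC=1 (depth now 1)

Answer: IRQ0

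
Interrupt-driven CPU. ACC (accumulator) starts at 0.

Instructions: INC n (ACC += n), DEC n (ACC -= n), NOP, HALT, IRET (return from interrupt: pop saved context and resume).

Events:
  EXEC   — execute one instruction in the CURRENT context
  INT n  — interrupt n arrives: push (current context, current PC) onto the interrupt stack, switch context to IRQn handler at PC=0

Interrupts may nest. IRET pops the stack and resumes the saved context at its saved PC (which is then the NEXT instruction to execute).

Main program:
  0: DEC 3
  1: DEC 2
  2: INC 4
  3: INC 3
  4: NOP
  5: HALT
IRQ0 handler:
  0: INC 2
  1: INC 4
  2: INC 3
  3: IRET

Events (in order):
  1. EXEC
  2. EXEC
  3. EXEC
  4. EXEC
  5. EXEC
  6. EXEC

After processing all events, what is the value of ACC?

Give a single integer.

Event 1 (EXEC): [MAIN] PC=0: DEC 3 -> ACC=-3
Event 2 (EXEC): [MAIN] PC=1: DEC 2 -> ACC=-5
Event 3 (EXEC): [MAIN] PC=2: INC 4 -> ACC=-1
Event 4 (EXEC): [MAIN] PC=3: INC 3 -> ACC=2
Event 5 (EXEC): [MAIN] PC=4: NOP
Event 6 (EXEC): [MAIN] PC=5: HALT

Answer: 2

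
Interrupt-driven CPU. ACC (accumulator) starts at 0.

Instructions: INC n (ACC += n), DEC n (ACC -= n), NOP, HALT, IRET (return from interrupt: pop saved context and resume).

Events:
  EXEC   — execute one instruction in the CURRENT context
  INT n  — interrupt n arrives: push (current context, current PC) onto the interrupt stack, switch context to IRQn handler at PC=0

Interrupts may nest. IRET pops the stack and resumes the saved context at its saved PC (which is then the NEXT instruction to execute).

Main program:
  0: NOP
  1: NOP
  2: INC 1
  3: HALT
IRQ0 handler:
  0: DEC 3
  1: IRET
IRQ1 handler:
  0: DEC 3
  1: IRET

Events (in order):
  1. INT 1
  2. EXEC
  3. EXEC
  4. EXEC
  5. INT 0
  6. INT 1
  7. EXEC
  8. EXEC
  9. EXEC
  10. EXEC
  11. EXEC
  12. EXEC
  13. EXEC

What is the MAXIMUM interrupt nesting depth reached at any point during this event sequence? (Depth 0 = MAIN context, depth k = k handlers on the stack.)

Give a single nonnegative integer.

Event 1 (INT 1): INT 1 arrives: push (MAIN, PC=0), enter IRQ1 at PC=0 (depth now 1) [depth=1]
Event 2 (EXEC): [IRQ1] PC=0: DEC 3 -> ACC=-3 [depth=1]
Event 3 (EXEC): [IRQ1] PC=1: IRET -> resume MAIN at PC=0 (depth now 0) [depth=0]
Event 4 (EXEC): [MAIN] PC=0: NOP [depth=0]
Event 5 (INT 0): INT 0 arrives: push (MAIN, PC=1), enter IRQ0 at PC=0 (depth now 1) [depth=1]
Event 6 (INT 1): INT 1 arrives: push (IRQ0, PC=0), enter IRQ1 at PC=0 (depth now 2) [depth=2]
Event 7 (EXEC): [IRQ1] PC=0: DEC 3 -> ACC=-6 [depth=2]
Event 8 (EXEC): [IRQ1] PC=1: IRET -> resume IRQ0 at PC=0 (depth now 1) [depth=1]
Event 9 (EXEC): [IRQ0] PC=0: DEC 3 -> ACC=-9 [depth=1]
Event 10 (EXEC): [IRQ0] PC=1: IRET -> resume MAIN at PC=1 (depth now 0) [depth=0]
Event 11 (EXEC): [MAIN] PC=1: NOP [depth=0]
Event 12 (EXEC): [MAIN] PC=2: INC 1 -> ACC=-8 [depth=0]
Event 13 (EXEC): [MAIN] PC=3: HALT [depth=0]
Max depth observed: 2

Answer: 2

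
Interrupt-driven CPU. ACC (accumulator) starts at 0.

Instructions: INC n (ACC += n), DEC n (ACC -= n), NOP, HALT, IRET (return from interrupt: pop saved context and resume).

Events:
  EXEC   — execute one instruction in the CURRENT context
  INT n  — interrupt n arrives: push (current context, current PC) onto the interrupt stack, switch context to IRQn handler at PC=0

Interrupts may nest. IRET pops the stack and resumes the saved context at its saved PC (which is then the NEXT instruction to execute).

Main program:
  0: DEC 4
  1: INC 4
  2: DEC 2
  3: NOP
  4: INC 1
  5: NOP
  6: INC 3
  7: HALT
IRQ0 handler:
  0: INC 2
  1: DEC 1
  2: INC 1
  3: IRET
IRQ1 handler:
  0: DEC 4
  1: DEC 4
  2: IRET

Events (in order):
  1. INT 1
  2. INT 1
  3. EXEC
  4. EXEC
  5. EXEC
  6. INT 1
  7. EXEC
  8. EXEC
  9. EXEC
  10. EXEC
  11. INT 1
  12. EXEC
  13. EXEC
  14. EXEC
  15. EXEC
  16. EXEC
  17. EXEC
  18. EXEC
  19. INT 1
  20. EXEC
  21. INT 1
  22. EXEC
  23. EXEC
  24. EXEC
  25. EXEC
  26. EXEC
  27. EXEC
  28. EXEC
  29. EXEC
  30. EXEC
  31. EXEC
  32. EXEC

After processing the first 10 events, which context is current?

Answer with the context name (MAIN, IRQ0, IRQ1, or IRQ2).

Answer: IRQ1

Derivation:
Event 1 (INT 1): INT 1 arrives: push (MAIN, PC=0), enter IRQ1 at PC=0 (depth now 1)
Event 2 (INT 1): INT 1 arrives: push (IRQ1, PC=0), enter IRQ1 at PC=0 (depth now 2)
Event 3 (EXEC): [IRQ1] PC=0: DEC 4 -> ACC=-4
Event 4 (EXEC): [IRQ1] PC=1: DEC 4 -> ACC=-8
Event 5 (EXEC): [IRQ1] PC=2: IRET -> resume IRQ1 at PC=0 (depth now 1)
Event 6 (INT 1): INT 1 arrives: push (IRQ1, PC=0), enter IRQ1 at PC=0 (depth now 2)
Event 7 (EXEC): [IRQ1] PC=0: DEC 4 -> ACC=-12
Event 8 (EXEC): [IRQ1] PC=1: DEC 4 -> ACC=-16
Event 9 (EXEC): [IRQ1] PC=2: IRET -> resume IRQ1 at PC=0 (depth now 1)
Event 10 (EXEC): [IRQ1] PC=0: DEC 4 -> ACC=-20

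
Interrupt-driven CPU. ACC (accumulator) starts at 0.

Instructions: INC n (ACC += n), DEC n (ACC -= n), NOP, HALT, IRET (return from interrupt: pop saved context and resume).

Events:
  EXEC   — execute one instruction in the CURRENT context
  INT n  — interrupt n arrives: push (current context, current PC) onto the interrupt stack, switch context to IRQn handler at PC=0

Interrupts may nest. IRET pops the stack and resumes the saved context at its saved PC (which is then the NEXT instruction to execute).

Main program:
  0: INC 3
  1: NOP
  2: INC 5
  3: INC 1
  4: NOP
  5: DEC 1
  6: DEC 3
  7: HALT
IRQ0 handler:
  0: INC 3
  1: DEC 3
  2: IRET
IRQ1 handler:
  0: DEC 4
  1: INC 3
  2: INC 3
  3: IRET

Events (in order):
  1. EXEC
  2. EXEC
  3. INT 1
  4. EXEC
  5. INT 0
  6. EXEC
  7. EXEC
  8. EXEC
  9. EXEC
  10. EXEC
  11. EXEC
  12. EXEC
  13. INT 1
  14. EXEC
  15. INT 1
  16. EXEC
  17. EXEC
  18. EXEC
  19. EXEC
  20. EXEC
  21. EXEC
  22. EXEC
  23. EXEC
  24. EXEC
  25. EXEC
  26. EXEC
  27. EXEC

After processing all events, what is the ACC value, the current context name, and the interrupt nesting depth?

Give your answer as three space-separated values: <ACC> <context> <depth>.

Answer: 11 MAIN 0

Derivation:
Event 1 (EXEC): [MAIN] PC=0: INC 3 -> ACC=3
Event 2 (EXEC): [MAIN] PC=1: NOP
Event 3 (INT 1): INT 1 arrives: push (MAIN, PC=2), enter IRQ1 at PC=0 (depth now 1)
Event 4 (EXEC): [IRQ1] PC=0: DEC 4 -> ACC=-1
Event 5 (INT 0): INT 0 arrives: push (IRQ1, PC=1), enter IRQ0 at PC=0 (depth now 2)
Event 6 (EXEC): [IRQ0] PC=0: INC 3 -> ACC=2
Event 7 (EXEC): [IRQ0] PC=1: DEC 3 -> ACC=-1
Event 8 (EXEC): [IRQ0] PC=2: IRET -> resume IRQ1 at PC=1 (depth now 1)
Event 9 (EXEC): [IRQ1] PC=1: INC 3 -> ACC=2
Event 10 (EXEC): [IRQ1] PC=2: INC 3 -> ACC=5
Event 11 (EXEC): [IRQ1] PC=3: IRET -> resume MAIN at PC=2 (depth now 0)
Event 12 (EXEC): [MAIN] PC=2: INC 5 -> ACC=10
Event 13 (INT 1): INT 1 arrives: push (MAIN, PC=3), enter IRQ1 at PC=0 (depth now 1)
Event 14 (EXEC): [IRQ1] PC=0: DEC 4 -> ACC=6
Event 15 (INT 1): INT 1 arrives: push (IRQ1, PC=1), enter IRQ1 at PC=0 (depth now 2)
Event 16 (EXEC): [IRQ1] PC=0: DEC 4 -> ACC=2
Event 17 (EXEC): [IRQ1] PC=1: INC 3 -> ACC=5
Event 18 (EXEC): [IRQ1] PC=2: INC 3 -> ACC=8
Event 19 (EXEC): [IRQ1] PC=3: IRET -> resume IRQ1 at PC=1 (depth now 1)
Event 20 (EXEC): [IRQ1] PC=1: INC 3 -> ACC=11
Event 21 (EXEC): [IRQ1] PC=2: INC 3 -> ACC=14
Event 22 (EXEC): [IRQ1] PC=3: IRET -> resume MAIN at PC=3 (depth now 0)
Event 23 (EXEC): [MAIN] PC=3: INC 1 -> ACC=15
Event 24 (EXEC): [MAIN] PC=4: NOP
Event 25 (EXEC): [MAIN] PC=5: DEC 1 -> ACC=14
Event 26 (EXEC): [MAIN] PC=6: DEC 3 -> ACC=11
Event 27 (EXEC): [MAIN] PC=7: HALT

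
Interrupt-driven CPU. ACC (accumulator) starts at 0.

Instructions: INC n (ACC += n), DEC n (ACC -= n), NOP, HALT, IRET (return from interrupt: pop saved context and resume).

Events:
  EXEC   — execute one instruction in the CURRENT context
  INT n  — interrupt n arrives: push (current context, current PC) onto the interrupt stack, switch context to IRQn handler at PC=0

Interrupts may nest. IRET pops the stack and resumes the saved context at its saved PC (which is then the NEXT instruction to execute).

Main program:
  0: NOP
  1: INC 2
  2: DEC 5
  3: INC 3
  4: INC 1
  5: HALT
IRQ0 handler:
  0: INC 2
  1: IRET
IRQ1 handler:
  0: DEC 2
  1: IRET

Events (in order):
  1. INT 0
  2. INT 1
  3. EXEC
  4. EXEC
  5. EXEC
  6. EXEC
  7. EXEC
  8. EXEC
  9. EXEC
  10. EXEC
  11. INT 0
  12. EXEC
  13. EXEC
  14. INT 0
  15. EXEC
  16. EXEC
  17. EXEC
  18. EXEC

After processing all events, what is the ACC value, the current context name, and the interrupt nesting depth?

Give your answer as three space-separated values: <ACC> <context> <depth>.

Answer: 5 MAIN 0

Derivation:
Event 1 (INT 0): INT 0 arrives: push (MAIN, PC=0), enter IRQ0 at PC=0 (depth now 1)
Event 2 (INT 1): INT 1 arrives: push (IRQ0, PC=0), enter IRQ1 at PC=0 (depth now 2)
Event 3 (EXEC): [IRQ1] PC=0: DEC 2 -> ACC=-2
Event 4 (EXEC): [IRQ1] PC=1: IRET -> resume IRQ0 at PC=0 (depth now 1)
Event 5 (EXEC): [IRQ0] PC=0: INC 2 -> ACC=0
Event 6 (EXEC): [IRQ0] PC=1: IRET -> resume MAIN at PC=0 (depth now 0)
Event 7 (EXEC): [MAIN] PC=0: NOP
Event 8 (EXEC): [MAIN] PC=1: INC 2 -> ACC=2
Event 9 (EXEC): [MAIN] PC=2: DEC 5 -> ACC=-3
Event 10 (EXEC): [MAIN] PC=3: INC 3 -> ACC=0
Event 11 (INT 0): INT 0 arrives: push (MAIN, PC=4), enter IRQ0 at PC=0 (depth now 1)
Event 12 (EXEC): [IRQ0] PC=0: INC 2 -> ACC=2
Event 13 (EXEC): [IRQ0] PC=1: IRET -> resume MAIN at PC=4 (depth now 0)
Event 14 (INT 0): INT 0 arrives: push (MAIN, PC=4), enter IRQ0 at PC=0 (depth now 1)
Event 15 (EXEC): [IRQ0] PC=0: INC 2 -> ACC=4
Event 16 (EXEC): [IRQ0] PC=1: IRET -> resume MAIN at PC=4 (depth now 0)
Event 17 (EXEC): [MAIN] PC=4: INC 1 -> ACC=5
Event 18 (EXEC): [MAIN] PC=5: HALT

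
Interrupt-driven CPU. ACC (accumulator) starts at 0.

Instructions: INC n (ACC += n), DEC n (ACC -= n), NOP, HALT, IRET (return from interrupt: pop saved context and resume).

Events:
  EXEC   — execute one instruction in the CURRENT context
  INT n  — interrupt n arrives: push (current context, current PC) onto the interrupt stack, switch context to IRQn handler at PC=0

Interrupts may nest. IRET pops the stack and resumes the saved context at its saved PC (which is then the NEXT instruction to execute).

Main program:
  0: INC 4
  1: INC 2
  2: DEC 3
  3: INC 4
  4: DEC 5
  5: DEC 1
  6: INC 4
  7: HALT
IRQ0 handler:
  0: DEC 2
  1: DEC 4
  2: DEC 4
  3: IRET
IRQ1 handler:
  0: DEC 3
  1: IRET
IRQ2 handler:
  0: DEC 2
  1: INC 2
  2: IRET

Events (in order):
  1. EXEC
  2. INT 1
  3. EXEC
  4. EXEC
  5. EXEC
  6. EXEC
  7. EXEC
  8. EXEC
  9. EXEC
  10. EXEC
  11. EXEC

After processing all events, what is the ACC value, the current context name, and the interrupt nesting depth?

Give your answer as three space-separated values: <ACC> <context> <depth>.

Event 1 (EXEC): [MAIN] PC=0: INC 4 -> ACC=4
Event 2 (INT 1): INT 1 arrives: push (MAIN, PC=1), enter IRQ1 at PC=0 (depth now 1)
Event 3 (EXEC): [IRQ1] PC=0: DEC 3 -> ACC=1
Event 4 (EXEC): [IRQ1] PC=1: IRET -> resume MAIN at PC=1 (depth now 0)
Event 5 (EXEC): [MAIN] PC=1: INC 2 -> ACC=3
Event 6 (EXEC): [MAIN] PC=2: DEC 3 -> ACC=0
Event 7 (EXEC): [MAIN] PC=3: INC 4 -> ACC=4
Event 8 (EXEC): [MAIN] PC=4: DEC 5 -> ACC=-1
Event 9 (EXEC): [MAIN] PC=5: DEC 1 -> ACC=-2
Event 10 (EXEC): [MAIN] PC=6: INC 4 -> ACC=2
Event 11 (EXEC): [MAIN] PC=7: HALT

Answer: 2 MAIN 0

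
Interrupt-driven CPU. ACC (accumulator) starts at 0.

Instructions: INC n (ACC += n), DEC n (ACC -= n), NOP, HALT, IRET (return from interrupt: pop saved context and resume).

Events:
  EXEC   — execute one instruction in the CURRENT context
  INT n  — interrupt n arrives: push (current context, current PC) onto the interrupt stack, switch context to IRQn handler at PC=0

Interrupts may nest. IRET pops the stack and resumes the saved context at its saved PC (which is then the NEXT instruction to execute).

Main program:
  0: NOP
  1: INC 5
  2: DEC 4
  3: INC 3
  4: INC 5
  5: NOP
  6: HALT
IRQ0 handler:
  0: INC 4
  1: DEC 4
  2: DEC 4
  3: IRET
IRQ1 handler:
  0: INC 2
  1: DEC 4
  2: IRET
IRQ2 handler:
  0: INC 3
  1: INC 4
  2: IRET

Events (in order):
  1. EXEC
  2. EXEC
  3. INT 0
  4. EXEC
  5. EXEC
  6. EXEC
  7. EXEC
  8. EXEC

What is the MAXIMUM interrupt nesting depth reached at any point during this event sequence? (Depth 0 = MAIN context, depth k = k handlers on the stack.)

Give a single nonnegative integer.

Event 1 (EXEC): [MAIN] PC=0: NOP [depth=0]
Event 2 (EXEC): [MAIN] PC=1: INC 5 -> ACC=5 [depth=0]
Event 3 (INT 0): INT 0 arrives: push (MAIN, PC=2), enter IRQ0 at PC=0 (depth now 1) [depth=1]
Event 4 (EXEC): [IRQ0] PC=0: INC 4 -> ACC=9 [depth=1]
Event 5 (EXEC): [IRQ0] PC=1: DEC 4 -> ACC=5 [depth=1]
Event 6 (EXEC): [IRQ0] PC=2: DEC 4 -> ACC=1 [depth=1]
Event 7 (EXEC): [IRQ0] PC=3: IRET -> resume MAIN at PC=2 (depth now 0) [depth=0]
Event 8 (EXEC): [MAIN] PC=2: DEC 4 -> ACC=-3 [depth=0]
Max depth observed: 1

Answer: 1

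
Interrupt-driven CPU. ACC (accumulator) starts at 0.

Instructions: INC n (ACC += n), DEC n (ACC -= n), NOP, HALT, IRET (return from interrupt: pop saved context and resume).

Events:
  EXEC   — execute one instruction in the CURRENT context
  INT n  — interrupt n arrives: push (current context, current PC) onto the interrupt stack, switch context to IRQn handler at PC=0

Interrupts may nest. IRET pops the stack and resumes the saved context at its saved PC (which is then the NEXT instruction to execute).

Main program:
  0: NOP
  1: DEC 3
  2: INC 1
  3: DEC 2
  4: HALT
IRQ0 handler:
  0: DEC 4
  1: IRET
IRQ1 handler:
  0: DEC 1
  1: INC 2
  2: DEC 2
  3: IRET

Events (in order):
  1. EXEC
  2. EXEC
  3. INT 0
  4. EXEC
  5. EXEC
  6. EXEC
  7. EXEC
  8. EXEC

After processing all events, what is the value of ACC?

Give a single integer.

Answer: -8

Derivation:
Event 1 (EXEC): [MAIN] PC=0: NOP
Event 2 (EXEC): [MAIN] PC=1: DEC 3 -> ACC=-3
Event 3 (INT 0): INT 0 arrives: push (MAIN, PC=2), enter IRQ0 at PC=0 (depth now 1)
Event 4 (EXEC): [IRQ0] PC=0: DEC 4 -> ACC=-7
Event 5 (EXEC): [IRQ0] PC=1: IRET -> resume MAIN at PC=2 (depth now 0)
Event 6 (EXEC): [MAIN] PC=2: INC 1 -> ACC=-6
Event 7 (EXEC): [MAIN] PC=3: DEC 2 -> ACC=-8
Event 8 (EXEC): [MAIN] PC=4: HALT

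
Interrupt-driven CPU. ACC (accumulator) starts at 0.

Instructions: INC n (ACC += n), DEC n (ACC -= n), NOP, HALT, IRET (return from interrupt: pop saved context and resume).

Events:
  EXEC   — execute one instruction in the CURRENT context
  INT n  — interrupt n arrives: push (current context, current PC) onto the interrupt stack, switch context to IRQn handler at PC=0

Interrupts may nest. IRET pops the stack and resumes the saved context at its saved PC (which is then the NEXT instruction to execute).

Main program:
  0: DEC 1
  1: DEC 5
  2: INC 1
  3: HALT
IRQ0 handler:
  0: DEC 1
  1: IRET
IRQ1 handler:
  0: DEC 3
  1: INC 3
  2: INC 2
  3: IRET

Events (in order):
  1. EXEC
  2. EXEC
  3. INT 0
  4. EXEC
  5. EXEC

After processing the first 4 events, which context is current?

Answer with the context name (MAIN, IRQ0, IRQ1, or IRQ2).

Answer: IRQ0

Derivation:
Event 1 (EXEC): [MAIN] PC=0: DEC 1 -> ACC=-1
Event 2 (EXEC): [MAIN] PC=1: DEC 5 -> ACC=-6
Event 3 (INT 0): INT 0 arrives: push (MAIN, PC=2), enter IRQ0 at PC=0 (depth now 1)
Event 4 (EXEC): [IRQ0] PC=0: DEC 1 -> ACC=-7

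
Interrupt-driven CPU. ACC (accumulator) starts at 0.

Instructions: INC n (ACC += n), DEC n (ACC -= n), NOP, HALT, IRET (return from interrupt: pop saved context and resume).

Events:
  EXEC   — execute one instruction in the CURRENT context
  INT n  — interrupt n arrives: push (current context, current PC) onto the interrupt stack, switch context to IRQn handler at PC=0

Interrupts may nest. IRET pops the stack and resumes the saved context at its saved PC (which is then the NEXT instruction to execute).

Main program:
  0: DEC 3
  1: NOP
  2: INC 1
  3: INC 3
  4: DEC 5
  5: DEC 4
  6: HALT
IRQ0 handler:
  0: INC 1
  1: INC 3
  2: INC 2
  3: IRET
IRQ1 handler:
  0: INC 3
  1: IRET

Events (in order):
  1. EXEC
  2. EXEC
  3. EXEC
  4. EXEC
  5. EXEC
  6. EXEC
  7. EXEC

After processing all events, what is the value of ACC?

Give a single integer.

Answer: -8

Derivation:
Event 1 (EXEC): [MAIN] PC=0: DEC 3 -> ACC=-3
Event 2 (EXEC): [MAIN] PC=1: NOP
Event 3 (EXEC): [MAIN] PC=2: INC 1 -> ACC=-2
Event 4 (EXEC): [MAIN] PC=3: INC 3 -> ACC=1
Event 5 (EXEC): [MAIN] PC=4: DEC 5 -> ACC=-4
Event 6 (EXEC): [MAIN] PC=5: DEC 4 -> ACC=-8
Event 7 (EXEC): [MAIN] PC=6: HALT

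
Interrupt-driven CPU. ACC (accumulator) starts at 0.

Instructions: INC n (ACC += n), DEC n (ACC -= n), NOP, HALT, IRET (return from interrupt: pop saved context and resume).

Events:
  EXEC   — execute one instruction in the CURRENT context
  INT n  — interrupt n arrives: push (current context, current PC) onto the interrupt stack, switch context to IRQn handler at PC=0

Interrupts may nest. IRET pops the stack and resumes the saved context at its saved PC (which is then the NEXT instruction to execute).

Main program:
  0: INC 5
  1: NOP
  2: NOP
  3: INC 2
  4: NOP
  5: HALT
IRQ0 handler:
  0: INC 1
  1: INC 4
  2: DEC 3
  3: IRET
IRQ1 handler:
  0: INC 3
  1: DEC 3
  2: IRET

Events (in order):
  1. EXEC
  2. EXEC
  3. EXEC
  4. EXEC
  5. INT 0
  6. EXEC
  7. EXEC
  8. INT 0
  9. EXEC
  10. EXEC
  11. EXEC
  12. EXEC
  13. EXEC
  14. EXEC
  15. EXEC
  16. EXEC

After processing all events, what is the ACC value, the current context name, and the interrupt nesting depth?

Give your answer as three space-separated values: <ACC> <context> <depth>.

Answer: 11 MAIN 0

Derivation:
Event 1 (EXEC): [MAIN] PC=0: INC 5 -> ACC=5
Event 2 (EXEC): [MAIN] PC=1: NOP
Event 3 (EXEC): [MAIN] PC=2: NOP
Event 4 (EXEC): [MAIN] PC=3: INC 2 -> ACC=7
Event 5 (INT 0): INT 0 arrives: push (MAIN, PC=4), enter IRQ0 at PC=0 (depth now 1)
Event 6 (EXEC): [IRQ0] PC=0: INC 1 -> ACC=8
Event 7 (EXEC): [IRQ0] PC=1: INC 4 -> ACC=12
Event 8 (INT 0): INT 0 arrives: push (IRQ0, PC=2), enter IRQ0 at PC=0 (depth now 2)
Event 9 (EXEC): [IRQ0] PC=0: INC 1 -> ACC=13
Event 10 (EXEC): [IRQ0] PC=1: INC 4 -> ACC=17
Event 11 (EXEC): [IRQ0] PC=2: DEC 3 -> ACC=14
Event 12 (EXEC): [IRQ0] PC=3: IRET -> resume IRQ0 at PC=2 (depth now 1)
Event 13 (EXEC): [IRQ0] PC=2: DEC 3 -> ACC=11
Event 14 (EXEC): [IRQ0] PC=3: IRET -> resume MAIN at PC=4 (depth now 0)
Event 15 (EXEC): [MAIN] PC=4: NOP
Event 16 (EXEC): [MAIN] PC=5: HALT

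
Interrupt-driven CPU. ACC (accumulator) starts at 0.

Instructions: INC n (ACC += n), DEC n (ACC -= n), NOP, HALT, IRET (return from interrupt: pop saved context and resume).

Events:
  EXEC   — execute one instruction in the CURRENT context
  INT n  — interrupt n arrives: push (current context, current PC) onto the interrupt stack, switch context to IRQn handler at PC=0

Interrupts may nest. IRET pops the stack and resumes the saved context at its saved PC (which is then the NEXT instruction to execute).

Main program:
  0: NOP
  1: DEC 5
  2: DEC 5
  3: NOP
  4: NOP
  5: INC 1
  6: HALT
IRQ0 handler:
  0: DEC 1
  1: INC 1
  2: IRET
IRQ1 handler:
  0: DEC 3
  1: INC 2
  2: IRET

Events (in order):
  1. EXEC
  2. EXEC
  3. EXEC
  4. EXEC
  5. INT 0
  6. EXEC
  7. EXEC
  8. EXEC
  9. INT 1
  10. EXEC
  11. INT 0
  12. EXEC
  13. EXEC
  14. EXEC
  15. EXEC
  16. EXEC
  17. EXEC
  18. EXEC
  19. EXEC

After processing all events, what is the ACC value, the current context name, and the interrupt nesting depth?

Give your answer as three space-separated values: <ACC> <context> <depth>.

Answer: -10 MAIN 0

Derivation:
Event 1 (EXEC): [MAIN] PC=0: NOP
Event 2 (EXEC): [MAIN] PC=1: DEC 5 -> ACC=-5
Event 3 (EXEC): [MAIN] PC=2: DEC 5 -> ACC=-10
Event 4 (EXEC): [MAIN] PC=3: NOP
Event 5 (INT 0): INT 0 arrives: push (MAIN, PC=4), enter IRQ0 at PC=0 (depth now 1)
Event 6 (EXEC): [IRQ0] PC=0: DEC 1 -> ACC=-11
Event 7 (EXEC): [IRQ0] PC=1: INC 1 -> ACC=-10
Event 8 (EXEC): [IRQ0] PC=2: IRET -> resume MAIN at PC=4 (depth now 0)
Event 9 (INT 1): INT 1 arrives: push (MAIN, PC=4), enter IRQ1 at PC=0 (depth now 1)
Event 10 (EXEC): [IRQ1] PC=0: DEC 3 -> ACC=-13
Event 11 (INT 0): INT 0 arrives: push (IRQ1, PC=1), enter IRQ0 at PC=0 (depth now 2)
Event 12 (EXEC): [IRQ0] PC=0: DEC 1 -> ACC=-14
Event 13 (EXEC): [IRQ0] PC=1: INC 1 -> ACC=-13
Event 14 (EXEC): [IRQ0] PC=2: IRET -> resume IRQ1 at PC=1 (depth now 1)
Event 15 (EXEC): [IRQ1] PC=1: INC 2 -> ACC=-11
Event 16 (EXEC): [IRQ1] PC=2: IRET -> resume MAIN at PC=4 (depth now 0)
Event 17 (EXEC): [MAIN] PC=4: NOP
Event 18 (EXEC): [MAIN] PC=5: INC 1 -> ACC=-10
Event 19 (EXEC): [MAIN] PC=6: HALT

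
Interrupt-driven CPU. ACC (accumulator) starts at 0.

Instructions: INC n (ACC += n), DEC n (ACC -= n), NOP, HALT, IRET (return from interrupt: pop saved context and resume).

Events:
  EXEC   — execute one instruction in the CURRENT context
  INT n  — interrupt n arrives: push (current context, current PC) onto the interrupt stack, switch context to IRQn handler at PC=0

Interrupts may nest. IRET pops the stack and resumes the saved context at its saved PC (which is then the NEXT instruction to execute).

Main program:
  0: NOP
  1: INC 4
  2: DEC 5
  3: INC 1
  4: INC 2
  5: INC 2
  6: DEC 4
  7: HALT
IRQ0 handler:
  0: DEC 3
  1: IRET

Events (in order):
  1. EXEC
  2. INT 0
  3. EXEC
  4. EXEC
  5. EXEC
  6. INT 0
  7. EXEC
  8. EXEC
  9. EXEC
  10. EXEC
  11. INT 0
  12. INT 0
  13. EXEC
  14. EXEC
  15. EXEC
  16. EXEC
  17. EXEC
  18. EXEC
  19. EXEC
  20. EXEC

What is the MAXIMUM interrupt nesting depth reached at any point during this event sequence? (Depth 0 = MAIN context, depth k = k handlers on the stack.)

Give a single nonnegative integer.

Event 1 (EXEC): [MAIN] PC=0: NOP [depth=0]
Event 2 (INT 0): INT 0 arrives: push (MAIN, PC=1), enter IRQ0 at PC=0 (depth now 1) [depth=1]
Event 3 (EXEC): [IRQ0] PC=0: DEC 3 -> ACC=-3 [depth=1]
Event 4 (EXEC): [IRQ0] PC=1: IRET -> resume MAIN at PC=1 (depth now 0) [depth=0]
Event 5 (EXEC): [MAIN] PC=1: INC 4 -> ACC=1 [depth=0]
Event 6 (INT 0): INT 0 arrives: push (MAIN, PC=2), enter IRQ0 at PC=0 (depth now 1) [depth=1]
Event 7 (EXEC): [IRQ0] PC=0: DEC 3 -> ACC=-2 [depth=1]
Event 8 (EXEC): [IRQ0] PC=1: IRET -> resume MAIN at PC=2 (depth now 0) [depth=0]
Event 9 (EXEC): [MAIN] PC=2: DEC 5 -> ACC=-7 [depth=0]
Event 10 (EXEC): [MAIN] PC=3: INC 1 -> ACC=-6 [depth=0]
Event 11 (INT 0): INT 0 arrives: push (MAIN, PC=4), enter IRQ0 at PC=0 (depth now 1) [depth=1]
Event 12 (INT 0): INT 0 arrives: push (IRQ0, PC=0), enter IRQ0 at PC=0 (depth now 2) [depth=2]
Event 13 (EXEC): [IRQ0] PC=0: DEC 3 -> ACC=-9 [depth=2]
Event 14 (EXEC): [IRQ0] PC=1: IRET -> resume IRQ0 at PC=0 (depth now 1) [depth=1]
Event 15 (EXEC): [IRQ0] PC=0: DEC 3 -> ACC=-12 [depth=1]
Event 16 (EXEC): [IRQ0] PC=1: IRET -> resume MAIN at PC=4 (depth now 0) [depth=0]
Event 17 (EXEC): [MAIN] PC=4: INC 2 -> ACC=-10 [depth=0]
Event 18 (EXEC): [MAIN] PC=5: INC 2 -> ACC=-8 [depth=0]
Event 19 (EXEC): [MAIN] PC=6: DEC 4 -> ACC=-12 [depth=0]
Event 20 (EXEC): [MAIN] PC=7: HALT [depth=0]
Max depth observed: 2

Answer: 2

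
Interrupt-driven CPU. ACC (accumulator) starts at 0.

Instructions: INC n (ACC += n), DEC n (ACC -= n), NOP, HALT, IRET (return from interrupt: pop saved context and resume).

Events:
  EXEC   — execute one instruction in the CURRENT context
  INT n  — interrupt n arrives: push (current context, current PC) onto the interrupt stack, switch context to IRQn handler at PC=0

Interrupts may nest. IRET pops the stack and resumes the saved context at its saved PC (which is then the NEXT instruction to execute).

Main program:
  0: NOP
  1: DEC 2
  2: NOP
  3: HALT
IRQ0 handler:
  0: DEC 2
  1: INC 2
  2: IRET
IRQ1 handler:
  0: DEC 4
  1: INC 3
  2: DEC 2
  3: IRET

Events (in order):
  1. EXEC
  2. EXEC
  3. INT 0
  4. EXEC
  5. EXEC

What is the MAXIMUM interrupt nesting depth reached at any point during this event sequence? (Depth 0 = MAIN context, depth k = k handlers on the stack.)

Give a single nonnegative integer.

Answer: 1

Derivation:
Event 1 (EXEC): [MAIN] PC=0: NOP [depth=0]
Event 2 (EXEC): [MAIN] PC=1: DEC 2 -> ACC=-2 [depth=0]
Event 3 (INT 0): INT 0 arrives: push (MAIN, PC=2), enter IRQ0 at PC=0 (depth now 1) [depth=1]
Event 4 (EXEC): [IRQ0] PC=0: DEC 2 -> ACC=-4 [depth=1]
Event 5 (EXEC): [IRQ0] PC=1: INC 2 -> ACC=-2 [depth=1]
Max depth observed: 1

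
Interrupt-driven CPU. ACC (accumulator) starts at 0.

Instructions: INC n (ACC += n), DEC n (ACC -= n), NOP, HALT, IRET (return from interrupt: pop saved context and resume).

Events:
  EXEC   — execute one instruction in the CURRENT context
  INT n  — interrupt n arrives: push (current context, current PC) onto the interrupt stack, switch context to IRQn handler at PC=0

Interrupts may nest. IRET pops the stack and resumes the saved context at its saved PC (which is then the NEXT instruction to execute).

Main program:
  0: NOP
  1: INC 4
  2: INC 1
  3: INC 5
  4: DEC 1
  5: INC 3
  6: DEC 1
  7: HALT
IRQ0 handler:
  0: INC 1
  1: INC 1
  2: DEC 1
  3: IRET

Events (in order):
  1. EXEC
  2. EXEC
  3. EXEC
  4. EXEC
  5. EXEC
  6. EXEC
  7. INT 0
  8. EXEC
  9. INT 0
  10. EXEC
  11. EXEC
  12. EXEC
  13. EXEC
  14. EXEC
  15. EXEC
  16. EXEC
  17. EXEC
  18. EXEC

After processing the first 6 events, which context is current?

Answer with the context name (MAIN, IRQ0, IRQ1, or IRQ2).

Event 1 (EXEC): [MAIN] PC=0: NOP
Event 2 (EXEC): [MAIN] PC=1: INC 4 -> ACC=4
Event 3 (EXEC): [MAIN] PC=2: INC 1 -> ACC=5
Event 4 (EXEC): [MAIN] PC=3: INC 5 -> ACC=10
Event 5 (EXEC): [MAIN] PC=4: DEC 1 -> ACC=9
Event 6 (EXEC): [MAIN] PC=5: INC 3 -> ACC=12

Answer: MAIN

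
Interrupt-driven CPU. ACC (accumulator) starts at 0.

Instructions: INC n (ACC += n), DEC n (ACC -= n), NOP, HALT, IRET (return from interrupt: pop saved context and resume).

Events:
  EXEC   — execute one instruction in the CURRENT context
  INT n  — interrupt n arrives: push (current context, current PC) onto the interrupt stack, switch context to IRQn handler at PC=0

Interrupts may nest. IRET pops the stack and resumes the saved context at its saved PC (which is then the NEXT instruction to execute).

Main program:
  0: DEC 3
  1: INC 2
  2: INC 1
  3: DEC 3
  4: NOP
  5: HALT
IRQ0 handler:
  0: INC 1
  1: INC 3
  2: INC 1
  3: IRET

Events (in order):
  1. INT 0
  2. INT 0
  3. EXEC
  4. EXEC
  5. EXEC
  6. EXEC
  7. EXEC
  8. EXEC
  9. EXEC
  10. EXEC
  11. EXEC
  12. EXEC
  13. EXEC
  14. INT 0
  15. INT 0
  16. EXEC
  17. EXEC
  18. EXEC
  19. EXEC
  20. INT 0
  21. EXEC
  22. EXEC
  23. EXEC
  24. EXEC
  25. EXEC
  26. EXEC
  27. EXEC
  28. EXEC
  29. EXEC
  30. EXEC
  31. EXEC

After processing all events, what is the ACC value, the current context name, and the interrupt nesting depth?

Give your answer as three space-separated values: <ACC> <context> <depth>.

Answer: 22 MAIN 0

Derivation:
Event 1 (INT 0): INT 0 arrives: push (MAIN, PC=0), enter IRQ0 at PC=0 (depth now 1)
Event 2 (INT 0): INT 0 arrives: push (IRQ0, PC=0), enter IRQ0 at PC=0 (depth now 2)
Event 3 (EXEC): [IRQ0] PC=0: INC 1 -> ACC=1
Event 4 (EXEC): [IRQ0] PC=1: INC 3 -> ACC=4
Event 5 (EXEC): [IRQ0] PC=2: INC 1 -> ACC=5
Event 6 (EXEC): [IRQ0] PC=3: IRET -> resume IRQ0 at PC=0 (depth now 1)
Event 7 (EXEC): [IRQ0] PC=0: INC 1 -> ACC=6
Event 8 (EXEC): [IRQ0] PC=1: INC 3 -> ACC=9
Event 9 (EXEC): [IRQ0] PC=2: INC 1 -> ACC=10
Event 10 (EXEC): [IRQ0] PC=3: IRET -> resume MAIN at PC=0 (depth now 0)
Event 11 (EXEC): [MAIN] PC=0: DEC 3 -> ACC=7
Event 12 (EXEC): [MAIN] PC=1: INC 2 -> ACC=9
Event 13 (EXEC): [MAIN] PC=2: INC 1 -> ACC=10
Event 14 (INT 0): INT 0 arrives: push (MAIN, PC=3), enter IRQ0 at PC=0 (depth now 1)
Event 15 (INT 0): INT 0 arrives: push (IRQ0, PC=0), enter IRQ0 at PC=0 (depth now 2)
Event 16 (EXEC): [IRQ0] PC=0: INC 1 -> ACC=11
Event 17 (EXEC): [IRQ0] PC=1: INC 3 -> ACC=14
Event 18 (EXEC): [IRQ0] PC=2: INC 1 -> ACC=15
Event 19 (EXEC): [IRQ0] PC=3: IRET -> resume IRQ0 at PC=0 (depth now 1)
Event 20 (INT 0): INT 0 arrives: push (IRQ0, PC=0), enter IRQ0 at PC=0 (depth now 2)
Event 21 (EXEC): [IRQ0] PC=0: INC 1 -> ACC=16
Event 22 (EXEC): [IRQ0] PC=1: INC 3 -> ACC=19
Event 23 (EXEC): [IRQ0] PC=2: INC 1 -> ACC=20
Event 24 (EXEC): [IRQ0] PC=3: IRET -> resume IRQ0 at PC=0 (depth now 1)
Event 25 (EXEC): [IRQ0] PC=0: INC 1 -> ACC=21
Event 26 (EXEC): [IRQ0] PC=1: INC 3 -> ACC=24
Event 27 (EXEC): [IRQ0] PC=2: INC 1 -> ACC=25
Event 28 (EXEC): [IRQ0] PC=3: IRET -> resume MAIN at PC=3 (depth now 0)
Event 29 (EXEC): [MAIN] PC=3: DEC 3 -> ACC=22
Event 30 (EXEC): [MAIN] PC=4: NOP
Event 31 (EXEC): [MAIN] PC=5: HALT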